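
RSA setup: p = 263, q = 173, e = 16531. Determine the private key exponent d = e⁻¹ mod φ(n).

φ(n) = (p−1)(q−1) = 262·172 = 45064.
Need d with 16531·d ≡ 1 (mod 45064). Apply the extended Euclidean algorithm:
45064 = 2·16531 + 12002
16531 = 1·12002 + 4529
12002 = 2·4529 + 2944
4529 = 1·2944 + 1585
2944 = 1·1585 + 1359
1585 = 1·1359 + 226
1359 = 6·226 + 3
226 = 75·3 + 1
3 = 3·1 + 0
Back-substitute:
1 = 226 − 75·3
1 = −75·1359 + 451·226
1 = 451·1585 − 526·1359
1 = −526·2944 + 977·1585
1 = 977·4529 − 1503·2944
1 = −1503·12002 + 3983·4529
1 = 3983·16531 − 5486·12002
1 = −5486·45064 + 14955·16531
So 16531·14955 ≡ 1 (mod 45064), hence d = 14955.

14955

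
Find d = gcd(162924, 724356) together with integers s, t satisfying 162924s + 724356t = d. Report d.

Euclidean algorithm:
724356 = 4·162924 + 72660
162924 = 2·72660 + 17604
72660 = 4·17604 + 2244
17604 = 7·2244 + 1896
2244 = 1·1896 + 348
1896 = 5·348 + 156
348 = 2·156 + 36
156 = 4·36 + 12
36 = 3·12 + 0
gcd(162924, 724356) = 12.
Express as a combination:
12 = 156 − 4·36
12 = −4·348 + 9·156
12 = 9·1896 − 49·348
12 = −49·2244 + 58·1896
12 = 58·17604 − 455·2244
12 = −455·72660 + 1878·17604
12 = 1878·162924 − 4211·72660
12 = −4211·724356 + 18722·162924
So 12 = (-4211)·724356 + (18722)·162924.

12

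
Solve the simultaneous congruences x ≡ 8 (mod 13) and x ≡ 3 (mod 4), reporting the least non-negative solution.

Write x = 8 + 13·k. Then 13·k ≡ 3 − 8 ≡ 3 (mod 4).
Need 13⁻¹ mod 4. Extended Euclid on (4, 1):
4 = 4*1 + 0
13⁻¹ ≡ 1 (mod 4), so k ≡ 1·3 ≡ 3 (mod 4).
x = 8 + 13·3 = 47.

47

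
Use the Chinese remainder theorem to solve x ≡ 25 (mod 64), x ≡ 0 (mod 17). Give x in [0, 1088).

153

Write x = 25 + 64·k. Then 64·k ≡ 0 − 25 ≡ 9 (mod 17).
Need 64⁻¹ mod 17. Extended Euclid on (17, 13):
17 = 1×13 + 4
13 = 3×4 + 1
4 = 4×1 + 0
Back-substitute:
1 = 13 − 3·4
1 = −3·17 + 4·13
64⁻¹ ≡ 4 (mod 17), so k ≡ 4·9 ≡ 2 (mod 17).
x = 25 + 64·2 = 153.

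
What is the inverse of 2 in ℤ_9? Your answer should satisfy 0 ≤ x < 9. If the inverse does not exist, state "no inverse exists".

Apply the Euclidean algorithm to 9 and 2:
9 = 4·2 + 1
2 = 2·1 + 0
The gcd is 1. Working backward:
1 = 9 − 4·2
Thus 2·(-4) ≡ 1 (mod 9); reducing, -4 mod 9 = 5.

5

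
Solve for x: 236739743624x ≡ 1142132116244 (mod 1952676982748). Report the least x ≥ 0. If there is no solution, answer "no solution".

First find gcd(236739743624, 1952676982748):
1952676982748 = 8*236739743624 + 58759033756
236739743624 = 4*58759033756 + 1703608600
58759033756 = 34*1703608600 + 836341356
1703608600 = 2*836341356 + 30925888
836341356 = 27*30925888 + 1342380
30925888 = 23*1342380 + 51148
1342380 = 26*51148 + 12532
51148 = 4*12532 + 1020
12532 = 12*1020 + 292
1020 = 3*292 + 144
292 = 2*144 + 4
144 = 36*4 + 0
gcd = 4 and 4 | 1142132116244, so solutions exist. Divide through by 4: 59184935906x ≡ 285533029061 (mod 488169245687).
Now find 59184935906⁻¹ mod 488169245687:
488169245687 = 8×59184935906 + 14689758439
59184935906 = 4×14689758439 + 425902150
14689758439 = 34×425902150 + 209085339
425902150 = 2×209085339 + 7731472
209085339 = 27×7731472 + 335595
7731472 = 23×335595 + 12787
335595 = 26×12787 + 3133
12787 = 4×3133 + 255
3133 = 12×255 + 73
255 = 3×73 + 36
73 = 2×36 + 1
36 = 36×1 + 0
Back-substitute:
1 = 73 − 2·36
1 = −2·255 + 7·73
1 = 7·3133 − 86·255
1 = −86·12787 + 351·3133
1 = 351·335595 − 9212·12787
1 = −9212·7731472 + 212227·335595
1 = 212227·209085339 − 5739341·7731472
1 = −5739341·425902150 + 11690909·209085339
1 = 11690909·14689758439 − 403230247·425902150
1 = −403230247·59184935906 + 1624611897·14689758439
1 = 1624611897·488169245687 − 13400125423·59184935906
So 59184935906·(-13400125423) ≡ 1 (mod 488169245687), i.e. 59184935906⁻¹ ≡ 474769120264.
Then x ≡ 474769120264·285533029061 ≡ 17724695451 (mod 488169245687); the smallest non-negative solution is x = 17724695451.

17724695451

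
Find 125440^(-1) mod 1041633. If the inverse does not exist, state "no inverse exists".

320719

gcd(1041633, 125440) by repeated division:
1041633 = 8·125440 + 38113
125440 = 3·38113 + 11101
38113 = 3·11101 + 4810
11101 = 2·4810 + 1481
4810 = 3·1481 + 367
1481 = 4·367 + 13
367 = 28·13 + 3
13 = 4·3 + 1
3 = 3·1 + 0
gcd = 1, so the inverse exists. Back-substitute:
1 = 13 − 4·3
1 = −4·367 + 113·13
1 = 113·1481 − 456·367
1 = −456·4810 + 1481·1481
1 = 1481·11101 − 3418·4810
1 = −3418·38113 + 11735·11101
1 = 11735·125440 − 38623·38113
1 = −38623·1041633 + 320719·125440
So 125440·320719 ≡ 1 (mod 1041633).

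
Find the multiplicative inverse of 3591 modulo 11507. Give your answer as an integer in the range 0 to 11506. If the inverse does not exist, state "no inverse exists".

8011

Run Euclid on (11507, 3591):
11507 = 3×3591 + 734
3591 = 4×734 + 655
734 = 1×655 + 79
655 = 8×79 + 23
79 = 3×23 + 10
23 = 2×10 + 3
10 = 3×3 + 1
3 = 3×1 + 0
Since gcd(3591, 11507) = 1, back-substitute to write 1 as a combination:
1 = 10 − 3·3
1 = −3·23 + 7·10
1 = 7·79 − 24·23
1 = −24·655 + 199·79
1 = 199·734 − 223·655
1 = −223·3591 + 1091·734
1 = 1091·11507 − 3496·3591
So 3591·(-3496) ≡ 1 (mod 11507), and -3496 ≡ 8011 (mod 11507).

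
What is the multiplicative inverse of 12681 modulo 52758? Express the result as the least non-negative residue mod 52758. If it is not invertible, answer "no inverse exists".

Compute gcd(12681, 52758):
52758 = 4×12681 + 2034
12681 = 6×2034 + 477
2034 = 4×477 + 126
477 = 3×126 + 99
126 = 1×99 + 27
99 = 3×27 + 18
27 = 1×18 + 9
18 = 2×9 + 0
Since gcd = 9 > 1, 12681 is not a unit mod 52758.

no inverse exists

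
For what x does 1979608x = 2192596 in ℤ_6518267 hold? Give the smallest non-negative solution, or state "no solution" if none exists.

First find gcd(1979608, 6518267):
6518267 = 3·1979608 + 579443
1979608 = 3·579443 + 241279
579443 = 2·241279 + 96885
241279 = 2·96885 + 47509
96885 = 2·47509 + 1867
47509 = 25·1867 + 834
1867 = 2·834 + 199
834 = 4·199 + 38
199 = 5·38 + 9
38 = 4·9 + 2
9 = 4·2 + 1
2 = 2·1 + 0
gcd = 1, so a unique solution mod 6518267 exists.
Back-substitute for the Bézout coefficients:
1 = 9 − 4·2
1 = −4·38 + 17·9
1 = 17·199 − 89·38
1 = −89·834 + 373·199
1 = 373·1867 − 835·834
1 = −835·47509 + 21248·1867
1 = 21248·96885 − 43331·47509
1 = −43331·241279 + 107910·96885
1 = 107910·579443 − 259151·241279
1 = −259151·1979608 + 885363·579443
1 = 885363·6518267 − 2915240·1979608
So 1979608·(-2915240) ≡ 1 (mod 6518267), giving 1979608⁻¹ ≡ 3603027.
x ≡ 1979608⁻¹·2192596 ≡ 3603027·2192596 ≡ 5940767 (mod 6518267).

5940767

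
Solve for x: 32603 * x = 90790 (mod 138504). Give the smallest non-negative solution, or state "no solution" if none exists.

First find gcd(32603, 138504):
138504 = 4*32603 + 8092
32603 = 4*8092 + 235
8092 = 34*235 + 102
235 = 2*102 + 31
102 = 3*31 + 9
31 = 3*9 + 4
9 = 2*4 + 1
4 = 4*1 + 0
gcd = 1, so a unique solution mod 138504 exists.
Back-substitute for the Bézout coefficients:
1 = 9 − 2·4
1 = −2·31 + 7·9
1 = 7·102 − 23·31
1 = −23·235 + 53·102
1 = 53·8092 − 1825·235
1 = −1825·32603 + 7353·8092
1 = 7353·138504 − 31237·32603
So 32603·(-31237) ≡ 1 (mod 138504), giving 32603⁻¹ ≡ 107267.
x ≡ 32603⁻¹·90790 ≡ 107267·90790 ≡ 674 (mod 138504).

674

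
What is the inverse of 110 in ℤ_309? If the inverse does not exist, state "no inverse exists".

Extended Euclidean algorithm:
309 = 2*110 + 89
110 = 1*89 + 21
89 = 4*21 + 5
21 = 4*5 + 1
5 = 5*1 + 0
Since gcd(110, 309) = 1, back-substitute to write 1 as a combination:
1 = 21 − 4·5
1 = −4·89 + 17·21
1 = 17·110 − 21·89
1 = −21·309 + 59·110
So 110·59 ≡ 1 (mod 309).

59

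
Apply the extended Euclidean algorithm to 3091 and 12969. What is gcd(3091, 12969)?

11

Repeated division:
12969 = 4*3091 + 605
3091 = 5*605 + 66
605 = 9*66 + 11
66 = 6*11 + 0
gcd(3091, 12969) = 11.
Express as a combination:
11 = 605 − 9·66
11 = −9·3091 + 46·605
11 = 46·12969 − 193·3091
So 11 = (46)·12969 + (-193)·3091.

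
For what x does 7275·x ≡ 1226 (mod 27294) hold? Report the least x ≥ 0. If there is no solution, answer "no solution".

gcd(7275, 27294):
27294 = 3*7275 + 5469
7275 = 1*5469 + 1806
5469 = 3*1806 + 51
1806 = 35*51 + 21
51 = 2*21 + 9
21 = 2*9 + 3
9 = 3*3 + 0
gcd = 3, but 3 ∤ 1226, so the congruence has no solution.

no solution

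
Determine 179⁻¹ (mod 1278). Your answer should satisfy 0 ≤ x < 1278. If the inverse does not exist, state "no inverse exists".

Extended Euclidean algorithm:
1278 = 7*179 + 25
179 = 7*25 + 4
25 = 6*4 + 1
4 = 4*1 + 0
The gcd is 1. Working backward:
1 = 25 − 6·4
1 = −6·179 + 43·25
1 = 43·1278 − 307·179
So 179·(-307) ≡ 1 (mod 1278), and -307 ≡ 971 (mod 1278).

971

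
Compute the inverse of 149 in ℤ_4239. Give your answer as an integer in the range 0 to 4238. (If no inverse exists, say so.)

569

Apply the Euclidean algorithm to 4239 and 149:
4239 = 28·149 + 67
149 = 2·67 + 15
67 = 4·15 + 7
15 = 2·7 + 1
7 = 7·1 + 0
The gcd is 1. Working backward:
1 = 15 − 2·7
1 = −2·67 + 9·15
1 = 9·149 − 20·67
1 = −20·4239 + 569·149
So 149·569 ≡ 1 (mod 4239).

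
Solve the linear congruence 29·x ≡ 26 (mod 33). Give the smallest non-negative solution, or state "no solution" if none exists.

10

First find gcd(29, 33):
33 = 1·29 + 4
29 = 7·4 + 1
4 = 4·1 + 0
gcd = 1, so a unique solution mod 33 exists.
Back-substitute for the Bézout coefficients:
1 = 29 − 7·4
1 = −7·33 + 8·29
So 29·(8) ≡ 1 (mod 33), giving 29⁻¹ ≡ 8.
x ≡ 29⁻¹·26 ≡ 8·26 ≡ 10 (mod 33).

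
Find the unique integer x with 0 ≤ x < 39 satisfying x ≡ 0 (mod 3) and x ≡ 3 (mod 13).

Write x = 0 + 3·k. Then 3·k ≡ 3 − 0 ≡ 3 (mod 13).
Need 3⁻¹ mod 13. Extended Euclid on (13, 3):
13 = 4·3 + 1
3 = 3·1 + 0
Back-substitute:
1 = 13 − 4·3
3⁻¹ ≡ 9 (mod 13), so k ≡ 9·3 ≡ 1 (mod 13).
x = 0 + 3·1 = 3.

3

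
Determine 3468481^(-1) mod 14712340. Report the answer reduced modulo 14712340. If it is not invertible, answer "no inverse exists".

Apply the Euclidean algorithm to 14712340 and 3468481:
14712340 = 4*3468481 + 838416
3468481 = 4*838416 + 114817
838416 = 7*114817 + 34697
114817 = 3*34697 + 10726
34697 = 3*10726 + 2519
10726 = 4*2519 + 650
2519 = 3*650 + 569
650 = 1*569 + 81
569 = 7*81 + 2
81 = 40*2 + 1
2 = 2*1 + 0
Since gcd(3468481, 14712340) = 1, back-substitute to write 1 as a combination:
1 = 81 − 40·2
1 = −40·569 + 281·81
1 = 281·650 − 321·569
1 = −321·2519 + 1244·650
1 = 1244·10726 − 5297·2519
1 = −5297·34697 + 17135·10726
1 = 17135·114817 − 56702·34697
1 = −56702·838416 + 414049·114817
1 = 414049·3468481 − 1712898·838416
1 = −1712898·14712340 + 7265641·3468481
So 3468481·7265641 ≡ 1 (mod 14712340).

7265641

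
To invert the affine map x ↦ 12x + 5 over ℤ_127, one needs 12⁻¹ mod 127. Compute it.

53

Run Euclid on (127, 12):
127 = 10·12 + 7
12 = 1·7 + 5
7 = 1·5 + 2
5 = 2·2 + 1
2 = 2·1 + 0
The gcd is 1. Working backward:
1 = 5 − 2·2
1 = −2·7 + 3·5
1 = 3·12 − 5·7
1 = −5·127 + 53·12
So 12·53 ≡ 1 (mod 127).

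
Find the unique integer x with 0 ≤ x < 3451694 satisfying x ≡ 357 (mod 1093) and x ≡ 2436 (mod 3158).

Write x = 357 + 1093·k. Then 1093·k ≡ 2436 − 357 ≡ 2079 (mod 3158).
Need 1093⁻¹ mod 3158. Extended Euclid on (3158, 1093):
3158 = 2*1093 + 972
1093 = 1*972 + 121
972 = 8*121 + 4
121 = 30*4 + 1
4 = 4*1 + 0
Back-substitute:
1 = 121 − 30·4
1 = −30·972 + 241·121
1 = 241·1093 − 271·972
1 = −271·3158 + 783·1093
1093⁻¹ ≡ 783 (mod 3158), so k ≡ 783·2079 ≡ 1487 (mod 3158).
x = 357 + 1093·1487 = 1625648.

1625648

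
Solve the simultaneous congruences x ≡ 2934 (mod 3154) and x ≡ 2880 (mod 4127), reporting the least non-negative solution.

1273996

Write x = 2934 + 3154·k. Then 3154·k ≡ 2880 − 2934 ≡ 4073 (mod 4127).
Need 3154⁻¹ mod 4127. Extended Euclid on (4127, 3154):
4127 = 1×3154 + 973
3154 = 3×973 + 235
973 = 4×235 + 33
235 = 7×33 + 4
33 = 8×4 + 1
4 = 4×1 + 0
Back-substitute:
1 = 33 − 8·4
1 = −8·235 + 57·33
1 = 57·973 − 236·235
1 = −236·3154 + 765·973
1 = 765·4127 − 1001·3154
3154⁻¹ ≡ 3126 (mod 4127), so k ≡ 3126·4073 ≡ 403 (mod 4127).
x = 2934 + 3154·403 = 1273996.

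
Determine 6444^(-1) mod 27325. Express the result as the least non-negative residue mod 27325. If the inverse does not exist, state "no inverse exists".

Extended Euclidean algorithm:
27325 = 4·6444 + 1549
6444 = 4·1549 + 248
1549 = 6·248 + 61
248 = 4·61 + 4
61 = 15·4 + 1
4 = 4·1 + 0
The gcd is 1. Working backward:
1 = 61 − 15·4
1 = −15·248 + 61·61
1 = 61·1549 − 381·248
1 = −381·6444 + 1585·1549
1 = 1585·27325 − 6721·6444
Thus 6444·(-6721) ≡ 1 (mod 27325); reducing, -6721 mod 27325 = 20604.

20604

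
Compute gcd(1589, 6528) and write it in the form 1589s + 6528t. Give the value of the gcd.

Apply Euclid's algorithm to 6528 and 1589:
6528 = 4×1589 + 172
1589 = 9×172 + 41
172 = 4×41 + 8
41 = 5×8 + 1
8 = 8×1 + 0
gcd(1589, 6528) = 1.
Express as a combination:
1 = 41 − 5·8
1 = −5·172 + 21·41
1 = 21·1589 − 194·172
1 = −194·6528 + 797·1589
So 1 = (-194)·6528 + (797)·1589.

1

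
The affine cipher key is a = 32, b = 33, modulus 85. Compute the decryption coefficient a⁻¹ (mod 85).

Extended Euclidean algorithm:
85 = 2·32 + 21
32 = 1·21 + 11
21 = 1·11 + 10
11 = 1·10 + 1
10 = 10·1 + 0
Since gcd(32, 85) = 1, back-substitute to write 1 as a combination:
1 = 11 − 10
1 = −21 + 2·11
1 = 2·32 − 3·21
1 = −3·85 + 8·32
So 32·8 ≡ 1 (mod 85).

8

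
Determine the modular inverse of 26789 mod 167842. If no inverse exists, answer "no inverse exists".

Extended Euclidean algorithm:
167842 = 6×26789 + 7108
26789 = 3×7108 + 5465
7108 = 1×5465 + 1643
5465 = 3×1643 + 536
1643 = 3×536 + 35
536 = 15×35 + 11
35 = 3×11 + 2
11 = 5×2 + 1
2 = 2×1 + 0
gcd = 1, so the inverse exists. Back-substitute:
1 = 11 − 5·2
1 = −5·35 + 16·11
1 = 16·536 − 245·35
1 = −245·1643 + 751·536
1 = 751·5465 − 2498·1643
1 = −2498·7108 + 3249·5465
1 = 3249·26789 − 12245·7108
1 = −12245·167842 + 76719·26789
So 26789·76719 ≡ 1 (mod 167842).

76719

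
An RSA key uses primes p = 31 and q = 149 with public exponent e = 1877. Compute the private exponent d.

φ(n) = (p−1)(q−1) = 30·148 = 4440.
Need d with 1877·d ≡ 1 (mod 4440). Apply the extended Euclidean algorithm:
4440 = 2×1877 + 686
1877 = 2×686 + 505
686 = 1×505 + 181
505 = 2×181 + 143
181 = 1×143 + 38
143 = 3×38 + 29
38 = 1×29 + 9
29 = 3×9 + 2
9 = 4×2 + 1
2 = 2×1 + 0
Back-substitute:
1 = 9 − 4·2
1 = −4·29 + 13·9
1 = 13·38 − 17·29
1 = −17·143 + 64·38
1 = 64·181 − 81·143
1 = −81·505 + 226·181
1 = 226·686 − 307·505
1 = −307·1877 + 840·686
1 = 840·4440 − 1987·1877
So 1877·(-1987) ≡ 1 (mod 4440), hence d ≡ -1987 ≡ 2453 (mod 4440).

2453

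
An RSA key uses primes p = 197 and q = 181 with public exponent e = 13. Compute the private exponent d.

φ(n) = (p−1)(q−1) = 196·180 = 35280.
Need d with 13·d ≡ 1 (mod 35280). Apply the extended Euclidean algorithm:
35280 = 2713×13 + 11
13 = 1×11 + 2
11 = 5×2 + 1
2 = 2×1 + 0
Back-substitute:
1 = 11 − 5·2
1 = −5·13 + 6·11
1 = 6·35280 − 16283·13
So 13·(-16283) ≡ 1 (mod 35280), hence d ≡ -16283 ≡ 18997 (mod 35280).

18997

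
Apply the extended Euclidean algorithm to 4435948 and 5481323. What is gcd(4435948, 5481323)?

1

Repeated division:
5481323 = 1·4435948 + 1045375
4435948 = 4·1045375 + 254448
1045375 = 4·254448 + 27583
254448 = 9·27583 + 6201
27583 = 4·6201 + 2779
6201 = 2·2779 + 643
2779 = 4·643 + 207
643 = 3·207 + 22
207 = 9·22 + 9
22 = 2·9 + 4
9 = 2·4 + 1
4 = 4·1 + 0
gcd(4435948, 5481323) = 1.
Working backward:
1 = 9 − 2·4
1 = −2·22 + 5·9
1 = 5·207 − 47·22
1 = −47·643 + 146·207
1 = 146·2779 − 631·643
1 = −631·6201 + 1408·2779
1 = 1408·27583 − 6263·6201
1 = −6263·254448 + 57775·27583
1 = 57775·1045375 − 237363·254448
1 = −237363·4435948 + 1007227·1045375
1 = 1007227·5481323 − 1244590·4435948
So 1 = (1007227)·5481323 + (-1244590)·4435948.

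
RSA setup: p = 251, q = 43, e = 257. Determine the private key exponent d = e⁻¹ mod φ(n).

5393

φ(n) = (p−1)(q−1) = 250·42 = 10500.
Need d with 257·d ≡ 1 (mod 10500). Apply the extended Euclidean algorithm:
10500 = 40×257 + 220
257 = 1×220 + 37
220 = 5×37 + 35
37 = 1×35 + 2
35 = 17×2 + 1
2 = 2×1 + 0
Back-substitute:
1 = 35 − 17·2
1 = −17·37 + 18·35
1 = 18·220 − 107·37
1 = −107·257 + 125·220
1 = 125·10500 − 5107·257
So 257·(-5107) ≡ 1 (mod 10500), hence d ≡ -5107 ≡ 5393 (mod 10500).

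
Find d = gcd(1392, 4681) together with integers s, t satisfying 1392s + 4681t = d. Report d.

Euclidean algorithm:
4681 = 3×1392 + 505
1392 = 2×505 + 382
505 = 1×382 + 123
382 = 3×123 + 13
123 = 9×13 + 6
13 = 2×6 + 1
6 = 6×1 + 0
gcd(1392, 4681) = 1.
Back-substituting:
1 = 13 − 2·6
1 = −2·123 + 19·13
1 = 19·382 − 59·123
1 = −59·505 + 78·382
1 = 78·1392 − 215·505
1 = −215·4681 + 723·1392
So 1 = (-215)·4681 + (723)·1392.

1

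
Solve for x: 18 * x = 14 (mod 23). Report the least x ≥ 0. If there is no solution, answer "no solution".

First find gcd(18, 23):
23 = 1·18 + 5
18 = 3·5 + 3
5 = 1·3 + 2
3 = 1·2 + 1
2 = 2·1 + 0
gcd = 1, so a unique solution mod 23 exists.
Back-substitute for the Bézout coefficients:
1 = 3 − 2
1 = −5 + 2·3
1 = 2·18 − 7·5
1 = −7·23 + 9·18
So 18·(9) ≡ 1 (mod 23), giving 18⁻¹ ≡ 9.
x ≡ 18⁻¹·14 ≡ 9·14 ≡ 11 (mod 23).

11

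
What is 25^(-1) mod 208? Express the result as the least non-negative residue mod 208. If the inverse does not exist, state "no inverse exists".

gcd(208, 25) by repeated division:
208 = 8·25 + 8
25 = 3·8 + 1
8 = 8·1 + 0
gcd = 1, so the inverse exists. Back-substitute:
1 = 25 − 3·8
1 = −3·208 + 25·25
So 25·25 ≡ 1 (mod 208).

25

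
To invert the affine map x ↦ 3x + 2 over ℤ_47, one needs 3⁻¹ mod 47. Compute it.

Extended Euclidean algorithm:
47 = 15×3 + 2
3 = 1×2 + 1
2 = 2×1 + 0
The gcd is 1. Working backward:
1 = 3 − 2
1 = −47 + 16·3
So 3·16 ≡ 1 (mod 47).

16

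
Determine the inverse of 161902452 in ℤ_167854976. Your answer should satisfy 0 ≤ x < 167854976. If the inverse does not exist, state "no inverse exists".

no inverse exists

Compute gcd(161902452, 167854976):
167854976 = 1*161902452 + 5952524
161902452 = 27*5952524 + 1184304
5952524 = 5*1184304 + 31004
1184304 = 38*31004 + 6152
31004 = 5*6152 + 244
6152 = 25*244 + 52
244 = 4*52 + 36
52 = 1*36 + 16
36 = 2*16 + 4
16 = 4*4 + 0
The gcd is 4, not 1, hence no inverse exists.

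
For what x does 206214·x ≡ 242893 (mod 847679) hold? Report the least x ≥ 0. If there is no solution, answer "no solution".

First find gcd(206214, 847679):
847679 = 4·206214 + 22823
206214 = 9·22823 + 807
22823 = 28·807 + 227
807 = 3·227 + 126
227 = 1·126 + 101
126 = 1·101 + 25
101 = 4·25 + 1
25 = 25·1 + 0
gcd = 1, so a unique solution mod 847679 exists.
Back-substitute for the Bézout coefficients:
1 = 101 − 4·25
1 = −4·126 + 5·101
1 = 5·227 − 9·126
1 = −9·807 + 32·227
1 = 32·22823 − 905·807
1 = −905·206214 + 8177·22823
1 = 8177·847679 − 33613·206214
So 206214·(-33613) ≡ 1 (mod 847679), giving 206214⁻¹ ≡ 814066.
x ≡ 206214⁻¹·242893 ≡ 814066·242893 ≡ 481719 (mod 847679).

481719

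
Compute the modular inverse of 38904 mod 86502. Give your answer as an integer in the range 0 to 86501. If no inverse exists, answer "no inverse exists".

no inverse exists

Compute gcd(38904, 86502):
86502 = 2·38904 + 8694
38904 = 4·8694 + 4128
8694 = 2·4128 + 438
4128 = 9·438 + 186
438 = 2·186 + 66
186 = 2·66 + 54
66 = 1·54 + 12
54 = 4·12 + 6
12 = 2·6 + 0
The gcd is 6, not 1, hence no inverse exists.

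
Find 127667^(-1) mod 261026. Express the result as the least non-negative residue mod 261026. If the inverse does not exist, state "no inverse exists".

41777

gcd(261026, 127667) by repeated division:
261026 = 2×127667 + 5692
127667 = 22×5692 + 2443
5692 = 2×2443 + 806
2443 = 3×806 + 25
806 = 32×25 + 6
25 = 4×6 + 1
6 = 6×1 + 0
Since gcd(127667, 261026) = 1, back-substitute to write 1 as a combination:
1 = 25 − 4·6
1 = −4·806 + 129·25
1 = 129·2443 − 391·806
1 = −391·5692 + 911·2443
1 = 911·127667 − 20433·5692
1 = −20433·261026 + 41777·127667
So 127667·41777 ≡ 1 (mod 261026).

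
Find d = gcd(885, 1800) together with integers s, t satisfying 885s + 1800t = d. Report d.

Repeated division:
1800 = 2·885 + 30
885 = 29·30 + 15
30 = 2·15 + 0
gcd(885, 1800) = 15.
Express as a combination:
15 = 885 − 29·30
15 = −29·1800 + 59·885
So 15 = (-29)·1800 + (59)·885.

15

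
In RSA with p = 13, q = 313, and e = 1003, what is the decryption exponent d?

1411

φ(n) = (p−1)(q−1) = 12·312 = 3744.
Need d with 1003·d ≡ 1 (mod 3744). Apply the extended Euclidean algorithm:
3744 = 3·1003 + 735
1003 = 1·735 + 268
735 = 2·268 + 199
268 = 1·199 + 69
199 = 2·69 + 61
69 = 1·61 + 8
61 = 7·8 + 5
8 = 1·5 + 3
5 = 1·3 + 2
3 = 1·2 + 1
2 = 2·1 + 0
Back-substitute:
1 = 3 − 2
1 = −5 + 2·3
1 = 2·8 − 3·5
1 = −3·61 + 23·8
1 = 23·69 − 26·61
1 = −26·199 + 75·69
1 = 75·268 − 101·199
1 = −101·735 + 277·268
1 = 277·1003 − 378·735
1 = −378·3744 + 1411·1003
So 1003·1411 ≡ 1 (mod 3744), hence d = 1411.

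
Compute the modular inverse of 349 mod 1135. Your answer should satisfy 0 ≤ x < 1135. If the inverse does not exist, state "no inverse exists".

Apply the Euclidean algorithm to 1135 and 349:
1135 = 3*349 + 88
349 = 3*88 + 85
88 = 1*85 + 3
85 = 28*3 + 1
3 = 3*1 + 0
gcd = 1, so the inverse exists. Back-substitute:
1 = 85 − 28·3
1 = −28·88 + 29·85
1 = 29·349 − 115·88
1 = −115·1135 + 374·349
So 349·374 ≡ 1 (mod 1135).

374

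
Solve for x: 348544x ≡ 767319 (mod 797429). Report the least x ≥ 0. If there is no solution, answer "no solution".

First find gcd(348544, 797429):
797429 = 2×348544 + 100341
348544 = 3×100341 + 47521
100341 = 2×47521 + 5299
47521 = 8×5299 + 5129
5299 = 1×5129 + 170
5129 = 30×170 + 29
170 = 5×29 + 25
29 = 1×25 + 4
25 = 6×4 + 1
4 = 4×1 + 0
gcd = 1, so a unique solution mod 797429 exists.
Back-substitute for the Bézout coefficients:
1 = 25 − 6·4
1 = −6·29 + 7·25
1 = 7·170 − 41·29
1 = −41·5129 + 1237·170
1 = 1237·5299 − 1278·5129
1 = −1278·47521 + 11461·5299
1 = 11461·100341 − 24200·47521
1 = −24200·348544 + 84061·100341
1 = 84061·797429 − 192322·348544
So 348544·(-192322) ≡ 1 (mod 797429), giving 348544⁻¹ ≡ 605107.
x ≡ 348544⁻¹·767319 ≡ 605107·767319 ≡ 683451 (mod 797429).

683451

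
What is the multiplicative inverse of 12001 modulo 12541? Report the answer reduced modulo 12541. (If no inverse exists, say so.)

5597

Run Euclid on (12541, 12001):
12541 = 1*12001 + 540
12001 = 22*540 + 121
540 = 4*121 + 56
121 = 2*56 + 9
56 = 6*9 + 2
9 = 4*2 + 1
2 = 2*1 + 0
The gcd is 1. Working backward:
1 = 9 − 4·2
1 = −4·56 + 25·9
1 = 25·121 − 54·56
1 = −54·540 + 241·121
1 = 241·12001 − 5356·540
1 = −5356·12541 + 5597·12001
So 12001·5597 ≡ 1 (mod 12541).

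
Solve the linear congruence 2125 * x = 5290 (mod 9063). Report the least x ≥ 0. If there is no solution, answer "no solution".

2860

First find gcd(2125, 9063):
9063 = 4×2125 + 563
2125 = 3×563 + 436
563 = 1×436 + 127
436 = 3×127 + 55
127 = 2×55 + 17
55 = 3×17 + 4
17 = 4×4 + 1
4 = 4×1 + 0
gcd = 1, so a unique solution mod 9063 exists.
Back-substitute for the Bézout coefficients:
1 = 17 − 4·4
1 = −4·55 + 13·17
1 = 13·127 − 30·55
1 = −30·436 + 103·127
1 = 103·563 − 133·436
1 = −133·2125 + 502·563
1 = 502·9063 − 2141·2125
So 2125·(-2141) ≡ 1 (mod 9063), giving 2125⁻¹ ≡ 6922.
x ≡ 2125⁻¹·5290 ≡ 6922·5290 ≡ 2860 (mod 9063).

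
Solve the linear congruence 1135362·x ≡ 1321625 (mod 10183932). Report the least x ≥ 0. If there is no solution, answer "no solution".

no solution

gcd(1135362, 10183932):
10183932 = 8×1135362 + 1101036
1135362 = 1×1101036 + 34326
1101036 = 32×34326 + 2604
34326 = 13×2604 + 474
2604 = 5×474 + 234
474 = 2×234 + 6
234 = 39×6 + 0
gcd = 6, but 6 ∤ 1321625, so the congruence has no solution.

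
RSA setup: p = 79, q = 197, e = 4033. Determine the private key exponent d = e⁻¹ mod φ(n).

3025

φ(n) = (p−1)(q−1) = 78·196 = 15288.
Need d with 4033·d ≡ 1 (mod 15288). Apply the extended Euclidean algorithm:
15288 = 3·4033 + 3189
4033 = 1·3189 + 844
3189 = 3·844 + 657
844 = 1·657 + 187
657 = 3·187 + 96
187 = 1·96 + 91
96 = 1·91 + 5
91 = 18·5 + 1
5 = 5·1 + 0
Back-substitute:
1 = 91 − 18·5
1 = −18·96 + 19·91
1 = 19·187 − 37·96
1 = −37·657 + 130·187
1 = 130·844 − 167·657
1 = −167·3189 + 631·844
1 = 631·4033 − 798·3189
1 = −798·15288 + 3025·4033
So 4033·3025 ≡ 1 (mod 15288), hence d = 3025.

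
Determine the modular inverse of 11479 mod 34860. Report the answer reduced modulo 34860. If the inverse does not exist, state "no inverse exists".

Extended Euclidean algorithm:
34860 = 3×11479 + 423
11479 = 27×423 + 58
423 = 7×58 + 17
58 = 3×17 + 7
17 = 2×7 + 3
7 = 2×3 + 1
3 = 3×1 + 0
Since gcd(11479, 34860) = 1, back-substitute to write 1 as a combination:
1 = 7 − 2·3
1 = −2·17 + 5·7
1 = 5·58 − 17·17
1 = −17·423 + 124·58
1 = 124·11479 − 3365·423
1 = −3365·34860 + 10219·11479
So 11479·10219 ≡ 1 (mod 34860).

10219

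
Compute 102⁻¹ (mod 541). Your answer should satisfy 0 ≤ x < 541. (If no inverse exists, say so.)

Extended Euclidean algorithm:
541 = 5×102 + 31
102 = 3×31 + 9
31 = 3×9 + 4
9 = 2×4 + 1
4 = 4×1 + 0
gcd = 1, so the inverse exists. Back-substitute:
1 = 9 − 2·4
1 = −2·31 + 7·9
1 = 7·102 − 23·31
1 = −23·541 + 122·102
So 102·122 ≡ 1 (mod 541).

122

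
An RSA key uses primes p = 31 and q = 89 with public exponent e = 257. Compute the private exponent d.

113

φ(n) = (p−1)(q−1) = 30·88 = 2640.
Need d with 257·d ≡ 1 (mod 2640). Apply the extended Euclidean algorithm:
2640 = 10*257 + 70
257 = 3*70 + 47
70 = 1*47 + 23
47 = 2*23 + 1
23 = 23*1 + 0
Back-substitute:
1 = 47 − 2·23
1 = −2·70 + 3·47
1 = 3·257 − 11·70
1 = −11·2640 + 113·257
So 257·113 ≡ 1 (mod 2640), hence d = 113.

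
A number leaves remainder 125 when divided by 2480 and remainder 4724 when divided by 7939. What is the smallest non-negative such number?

Write x = 125 + 2480·k. Then 2480·k ≡ 4724 − 125 ≡ 4599 (mod 7939).
Need 2480⁻¹ mod 7939. Extended Euclid on (7939, 2480):
7939 = 3*2480 + 499
2480 = 4*499 + 484
499 = 1*484 + 15
484 = 32*15 + 4
15 = 3*4 + 3
4 = 1*3 + 1
3 = 3*1 + 0
Back-substitute:
1 = 4 − 3
1 = −15 + 4·4
1 = 4·484 − 129·15
1 = −129·499 + 133·484
1 = 133·2480 − 661·499
1 = −661·7939 + 2116·2480
2480⁻¹ ≡ 2116 (mod 7939), so k ≡ 2116·4599 ≡ 6209 (mod 7939).
x = 125 + 2480·6209 = 15398445.

15398445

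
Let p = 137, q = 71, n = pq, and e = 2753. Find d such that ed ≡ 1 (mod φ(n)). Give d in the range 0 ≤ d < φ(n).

φ(n) = (p−1)(q−1) = 136·70 = 9520.
Need d with 2753·d ≡ 1 (mod 9520). Apply the extended Euclidean algorithm:
9520 = 3*2753 + 1261
2753 = 2*1261 + 231
1261 = 5*231 + 106
231 = 2*106 + 19
106 = 5*19 + 11
19 = 1*11 + 8
11 = 1*8 + 3
8 = 2*3 + 2
3 = 1*2 + 1
2 = 2*1 + 0
Back-substitute:
1 = 3 − 2
1 = −8 + 3·3
1 = 3·11 − 4·8
1 = −4·19 + 7·11
1 = 7·106 − 39·19
1 = −39·231 + 85·106
1 = 85·1261 − 464·231
1 = −464·2753 + 1013·1261
1 = 1013·9520 − 3503·2753
So 2753·(-3503) ≡ 1 (mod 9520), hence d ≡ -3503 ≡ 6017 (mod 9520).

6017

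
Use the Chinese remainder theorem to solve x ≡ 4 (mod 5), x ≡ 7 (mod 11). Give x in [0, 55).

Write x = 4 + 5·k. Then 5·k ≡ 7 − 4 ≡ 3 (mod 11).
Need 5⁻¹ mod 11. Extended Euclid on (11, 5):
11 = 2*5 + 1
5 = 5*1 + 0
Back-substitute:
1 = 11 − 2·5
5⁻¹ ≡ 9 (mod 11), so k ≡ 9·3 ≡ 5 (mod 11).
x = 4 + 5·5 = 29.

29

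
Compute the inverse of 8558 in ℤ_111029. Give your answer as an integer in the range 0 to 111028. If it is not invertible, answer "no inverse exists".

Extended Euclidean algorithm:
111029 = 12*8558 + 8333
8558 = 1*8333 + 225
8333 = 37*225 + 8
225 = 28*8 + 1
8 = 8*1 + 0
Since gcd(8558, 111029) = 1, back-substitute to write 1 as a combination:
1 = 225 − 28·8
1 = −28·8333 + 1037·225
1 = 1037·8558 − 1065·8333
1 = −1065·111029 + 13817·8558
So 8558·13817 ≡ 1 (mod 111029).

13817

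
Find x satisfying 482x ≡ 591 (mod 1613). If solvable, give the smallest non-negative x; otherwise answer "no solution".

First find gcd(482, 1613):
1613 = 3*482 + 167
482 = 2*167 + 148
167 = 1*148 + 19
148 = 7*19 + 15
19 = 1*15 + 4
15 = 3*4 + 3
4 = 1*3 + 1
3 = 3*1 + 0
gcd = 1, so a unique solution mod 1613 exists.
Back-substitute for the Bézout coefficients:
1 = 4 − 3
1 = −15 + 4·4
1 = 4·19 − 5·15
1 = −5·148 + 39·19
1 = 39·167 − 44·148
1 = −44·482 + 127·167
1 = 127·1613 − 425·482
So 482·(-425) ≡ 1 (mod 1613), giving 482⁻¹ ≡ 1188.
x ≡ 482⁻¹·591 ≡ 1188·591 ≡ 453 (mod 1613).

453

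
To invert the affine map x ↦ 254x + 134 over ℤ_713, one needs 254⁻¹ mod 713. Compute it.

553

Extended Euclidean algorithm:
713 = 2·254 + 205
254 = 1·205 + 49
205 = 4·49 + 9
49 = 5·9 + 4
9 = 2·4 + 1
4 = 4·1 + 0
The gcd is 1. Working backward:
1 = 9 − 2·4
1 = −2·49 + 11·9
1 = 11·205 − 46·49
1 = −46·254 + 57·205
1 = 57·713 − 160·254
Hence 254⁻¹ ≡ -160 ≡ 553 (mod 713).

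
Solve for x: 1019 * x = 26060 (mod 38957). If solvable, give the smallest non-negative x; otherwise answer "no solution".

First find gcd(1019, 38957):
38957 = 38·1019 + 235
1019 = 4·235 + 79
235 = 2·79 + 77
79 = 1·77 + 2
77 = 38·2 + 1
2 = 2·1 + 0
gcd = 1, so a unique solution mod 38957 exists.
Back-substitute for the Bézout coefficients:
1 = 77 − 38·2
1 = −38·79 + 39·77
1 = 39·235 − 116·79
1 = −116·1019 + 503·235
1 = 503·38957 − 19230·1019
So 1019·(-19230) ≡ 1 (mod 38957), giving 1019⁻¹ ≡ 19727.
x ≡ 1019⁻¹·26060 ≡ 19727·26060 ≡ 9048 (mod 38957).

9048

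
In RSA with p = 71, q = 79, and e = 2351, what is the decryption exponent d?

φ(n) = (p−1)(q−1) = 70·78 = 5460.
Need d with 2351·d ≡ 1 (mod 5460). Apply the extended Euclidean algorithm:
5460 = 2*2351 + 758
2351 = 3*758 + 77
758 = 9*77 + 65
77 = 1*65 + 12
65 = 5*12 + 5
12 = 2*5 + 2
5 = 2*2 + 1
2 = 2*1 + 0
Back-substitute:
1 = 5 − 2·2
1 = −2·12 + 5·5
1 = 5·65 − 27·12
1 = −27·77 + 32·65
1 = 32·758 − 315·77
1 = −315·2351 + 977·758
1 = 977·5460 − 2269·2351
So 2351·(-2269) ≡ 1 (mod 5460), hence d ≡ -2269 ≡ 3191 (mod 5460).

3191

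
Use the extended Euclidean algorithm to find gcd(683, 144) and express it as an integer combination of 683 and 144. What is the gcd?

1

Euclidean algorithm:
683 = 4*144 + 107
144 = 1*107 + 37
107 = 2*37 + 33
37 = 1*33 + 4
33 = 8*4 + 1
4 = 4*1 + 0
gcd(683, 144) = 1.
Working backward:
1 = 33 − 8·4
1 = −8·37 + 9·33
1 = 9·107 − 26·37
1 = −26·144 + 35·107
1 = 35·683 − 166·144
So 1 = (35)·683 + (-166)·144.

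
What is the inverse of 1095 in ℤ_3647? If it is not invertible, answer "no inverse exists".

Apply the Euclidean algorithm to 3647 and 1095:
3647 = 3×1095 + 362
1095 = 3×362 + 9
362 = 40×9 + 2
9 = 4×2 + 1
2 = 2×1 + 0
Since gcd(1095, 3647) = 1, back-substitute to write 1 as a combination:
1 = 9 − 4·2
1 = −4·362 + 161·9
1 = 161·1095 − 487·362
1 = −487·3647 + 1622·1095
So 1095·1622 ≡ 1 (mod 3647).

1622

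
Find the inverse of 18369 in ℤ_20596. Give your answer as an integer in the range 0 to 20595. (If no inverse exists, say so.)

9609

gcd(20596, 18369) by repeated division:
20596 = 1×18369 + 2227
18369 = 8×2227 + 553
2227 = 4×553 + 15
553 = 36×15 + 13
15 = 1×13 + 2
13 = 6×2 + 1
2 = 2×1 + 0
The gcd is 1. Working backward:
1 = 13 − 6·2
1 = −6·15 + 7·13
1 = 7·553 − 258·15
1 = −258·2227 + 1039·553
1 = 1039·18369 − 8570·2227
1 = −8570·20596 + 9609·18369
So 18369·9609 ≡ 1 (mod 20596).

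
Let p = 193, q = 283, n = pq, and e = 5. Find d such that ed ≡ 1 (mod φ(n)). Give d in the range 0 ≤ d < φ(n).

10829

φ(n) = (p−1)(q−1) = 192·282 = 54144.
Need d with 5·d ≡ 1 (mod 54144). Apply the extended Euclidean algorithm:
54144 = 10828×5 + 4
5 = 1×4 + 1
4 = 4×1 + 0
Back-substitute:
1 = 5 − 4
1 = −54144 + 10829·5
So 5·10829 ≡ 1 (mod 54144), hence d = 10829.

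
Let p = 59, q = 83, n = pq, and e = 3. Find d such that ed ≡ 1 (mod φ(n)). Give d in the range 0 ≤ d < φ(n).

3171

φ(n) = (p−1)(q−1) = 58·82 = 4756.
Need d with 3·d ≡ 1 (mod 4756). Apply the extended Euclidean algorithm:
4756 = 1585*3 + 1
3 = 3*1 + 0
Back-substitute:
1 = 4756 − 1585·3
So 3·(-1585) ≡ 1 (mod 4756), hence d ≡ -1585 ≡ 3171 (mod 4756).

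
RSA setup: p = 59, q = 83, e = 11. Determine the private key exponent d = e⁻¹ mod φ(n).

φ(n) = (p−1)(q−1) = 58·82 = 4756.
Need d with 11·d ≡ 1 (mod 4756). Apply the extended Euclidean algorithm:
4756 = 432×11 + 4
11 = 2×4 + 3
4 = 1×3 + 1
3 = 3×1 + 0
Back-substitute:
1 = 4 − 3
1 = −11 + 3·4
1 = 3·4756 − 1297·11
So 11·(-1297) ≡ 1 (mod 4756), hence d ≡ -1297 ≡ 3459 (mod 4756).

3459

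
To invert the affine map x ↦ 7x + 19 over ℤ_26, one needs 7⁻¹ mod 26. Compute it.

gcd(26, 7) by repeated division:
26 = 3×7 + 5
7 = 1×5 + 2
5 = 2×2 + 1
2 = 2×1 + 0
Since gcd(7, 26) = 1, back-substitute to write 1 as a combination:
1 = 5 − 2·2
1 = −2·7 + 3·5
1 = 3·26 − 11·7
Hence 7⁻¹ ≡ -11 ≡ 15 (mod 26).

15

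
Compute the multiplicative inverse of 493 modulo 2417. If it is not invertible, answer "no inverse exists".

Run Euclid on (2417, 493):
2417 = 4·493 + 445
493 = 1·445 + 48
445 = 9·48 + 13
48 = 3·13 + 9
13 = 1·9 + 4
9 = 2·4 + 1
4 = 4·1 + 0
Since gcd(493, 2417) = 1, back-substitute to write 1 as a combination:
1 = 9 − 2·4
1 = −2·13 + 3·9
1 = 3·48 − 11·13
1 = −11·445 + 102·48
1 = 102·493 − 113·445
1 = −113·2417 + 554·493
So 493·554 ≡ 1 (mod 2417).

554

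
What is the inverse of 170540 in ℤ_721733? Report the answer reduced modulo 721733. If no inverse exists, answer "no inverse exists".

634227

Extended Euclidean algorithm:
721733 = 4*170540 + 39573
170540 = 4*39573 + 12248
39573 = 3*12248 + 2829
12248 = 4*2829 + 932
2829 = 3*932 + 33
932 = 28*33 + 8
33 = 4*8 + 1
8 = 8*1 + 0
gcd = 1, so the inverse exists. Back-substitute:
1 = 33 − 4·8
1 = −4·932 + 113·33
1 = 113·2829 − 343·932
1 = −343·12248 + 1485·2829
1 = 1485·39573 − 4798·12248
1 = −4798·170540 + 20677·39573
1 = 20677·721733 − 87506·170540
Hence 170540⁻¹ ≡ -87506 ≡ 634227 (mod 721733).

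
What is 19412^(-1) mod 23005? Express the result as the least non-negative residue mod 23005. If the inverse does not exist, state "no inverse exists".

gcd(23005, 19412) by repeated division:
23005 = 1·19412 + 3593
19412 = 5·3593 + 1447
3593 = 2·1447 + 699
1447 = 2·699 + 49
699 = 14·49 + 13
49 = 3·13 + 10
13 = 1·10 + 3
10 = 3·3 + 1
3 = 3·1 + 0
gcd = 1, so the inverse exists. Back-substitute:
1 = 10 − 3·3
1 = −3·13 + 4·10
1 = 4·49 − 15·13
1 = −15·699 + 214·49
1 = 214·1447 − 443·699
1 = −443·3593 + 1100·1447
1 = 1100·19412 − 5943·3593
1 = −5943·23005 + 7043·19412
So 19412·7043 ≡ 1 (mod 23005).

7043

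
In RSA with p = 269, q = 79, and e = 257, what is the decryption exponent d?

15617

φ(n) = (p−1)(q−1) = 268·78 = 20904.
Need d with 257·d ≡ 1 (mod 20904). Apply the extended Euclidean algorithm:
20904 = 81*257 + 87
257 = 2*87 + 83
87 = 1*83 + 4
83 = 20*4 + 3
4 = 1*3 + 1
3 = 3*1 + 0
Back-substitute:
1 = 4 − 3
1 = −83 + 21·4
1 = 21·87 − 22·83
1 = −22·257 + 65·87
1 = 65·20904 − 5287·257
So 257·(-5287) ≡ 1 (mod 20904), hence d ≡ -5287 ≡ 15617 (mod 20904).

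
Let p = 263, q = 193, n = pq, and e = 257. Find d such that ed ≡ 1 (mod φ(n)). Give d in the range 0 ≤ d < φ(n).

43649

φ(n) = (p−1)(q−1) = 262·192 = 50304.
Need d with 257·d ≡ 1 (mod 50304). Apply the extended Euclidean algorithm:
50304 = 195·257 + 189
257 = 1·189 + 68
189 = 2·68 + 53
68 = 1·53 + 15
53 = 3·15 + 8
15 = 1·8 + 7
8 = 1·7 + 1
7 = 7·1 + 0
Back-substitute:
1 = 8 − 7
1 = −15 + 2·8
1 = 2·53 − 7·15
1 = −7·68 + 9·53
1 = 9·189 − 25·68
1 = −25·257 + 34·189
1 = 34·50304 − 6655·257
So 257·(-6655) ≡ 1 (mod 50304), hence d ≡ -6655 ≡ 43649 (mod 50304).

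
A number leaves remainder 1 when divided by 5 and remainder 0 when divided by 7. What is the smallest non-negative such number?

21

Write x = 1 + 5·k. Then 5·k ≡ 0 − 1 ≡ 6 (mod 7).
Need 5⁻¹ mod 7. Extended Euclid on (7, 5):
7 = 1×5 + 2
5 = 2×2 + 1
2 = 2×1 + 0
Back-substitute:
1 = 5 − 2·2
1 = −2·7 + 3·5
5⁻¹ ≡ 3 (mod 7), so k ≡ 3·6 ≡ 4 (mod 7).
x = 1 + 5·4 = 21.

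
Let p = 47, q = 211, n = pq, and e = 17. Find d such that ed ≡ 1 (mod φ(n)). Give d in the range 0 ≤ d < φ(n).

φ(n) = (p−1)(q−1) = 46·210 = 9660.
Need d with 17·d ≡ 1 (mod 9660). Apply the extended Euclidean algorithm:
9660 = 568*17 + 4
17 = 4*4 + 1
4 = 4*1 + 0
Back-substitute:
1 = 17 − 4·4
1 = −4·9660 + 2273·17
So 17·2273 ≡ 1 (mod 9660), hence d = 2273.

2273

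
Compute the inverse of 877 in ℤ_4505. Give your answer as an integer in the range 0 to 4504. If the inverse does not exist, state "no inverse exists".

Extended Euclidean algorithm:
4505 = 5*877 + 120
877 = 7*120 + 37
120 = 3*37 + 9
37 = 4*9 + 1
9 = 9*1 + 0
Since gcd(877, 4505) = 1, back-substitute to write 1 as a combination:
1 = 37 − 4·9
1 = −4·120 + 13·37
1 = 13·877 − 95·120
1 = −95·4505 + 488·877
So 877·488 ≡ 1 (mod 4505).

488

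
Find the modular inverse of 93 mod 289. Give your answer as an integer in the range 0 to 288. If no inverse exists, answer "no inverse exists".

Apply the Euclidean algorithm to 289 and 93:
289 = 3·93 + 10
93 = 9·10 + 3
10 = 3·3 + 1
3 = 3·1 + 0
The gcd is 1. Working backward:
1 = 10 − 3·3
1 = −3·93 + 28·10
1 = 28·289 − 87·93
Hence 93⁻¹ ≡ -87 ≡ 202 (mod 289).

202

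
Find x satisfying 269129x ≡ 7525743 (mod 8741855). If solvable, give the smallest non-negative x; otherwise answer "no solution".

8445452

First find gcd(269129, 8741855):
8741855 = 32·269129 + 129727
269129 = 2·129727 + 9675
129727 = 13·9675 + 3952
9675 = 2·3952 + 1771
3952 = 2·1771 + 410
1771 = 4·410 + 131
410 = 3·131 + 17
131 = 7·17 + 12
17 = 1·12 + 5
12 = 2·5 + 2
5 = 2·2 + 1
2 = 2·1 + 0
gcd = 1, so a unique solution mod 8741855 exists.
Back-substitute for the Bézout coefficients:
1 = 5 − 2·2
1 = −2·12 + 5·5
1 = 5·17 − 7·12
1 = −7·131 + 54·17
1 = 54·410 − 169·131
1 = −169·1771 + 730·410
1 = 730·3952 − 1629·1771
1 = −1629·9675 + 3988·3952
1 = 3988·129727 − 53473·9675
1 = −53473·269129 + 110934·129727
1 = 110934·8741855 − 3603361·269129
So 269129·(-3603361) ≡ 1 (mod 8741855), giving 269129⁻¹ ≡ 5138494.
x ≡ 269129⁻¹·7525743 ≡ 5138494·7525743 ≡ 8445452 (mod 8741855).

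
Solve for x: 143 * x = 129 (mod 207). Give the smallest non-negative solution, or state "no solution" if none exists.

150

First find gcd(143, 207):
207 = 1*143 + 64
143 = 2*64 + 15
64 = 4*15 + 4
15 = 3*4 + 3
4 = 1*3 + 1
3 = 3*1 + 0
gcd = 1, so a unique solution mod 207 exists.
Back-substitute for the Bézout coefficients:
1 = 4 − 3
1 = −15 + 4·4
1 = 4·64 − 17·15
1 = −17·143 + 38·64
1 = 38·207 − 55·143
So 143·(-55) ≡ 1 (mod 207), giving 143⁻¹ ≡ 152.
x ≡ 143⁻¹·129 ≡ 152·129 ≡ 150 (mod 207).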